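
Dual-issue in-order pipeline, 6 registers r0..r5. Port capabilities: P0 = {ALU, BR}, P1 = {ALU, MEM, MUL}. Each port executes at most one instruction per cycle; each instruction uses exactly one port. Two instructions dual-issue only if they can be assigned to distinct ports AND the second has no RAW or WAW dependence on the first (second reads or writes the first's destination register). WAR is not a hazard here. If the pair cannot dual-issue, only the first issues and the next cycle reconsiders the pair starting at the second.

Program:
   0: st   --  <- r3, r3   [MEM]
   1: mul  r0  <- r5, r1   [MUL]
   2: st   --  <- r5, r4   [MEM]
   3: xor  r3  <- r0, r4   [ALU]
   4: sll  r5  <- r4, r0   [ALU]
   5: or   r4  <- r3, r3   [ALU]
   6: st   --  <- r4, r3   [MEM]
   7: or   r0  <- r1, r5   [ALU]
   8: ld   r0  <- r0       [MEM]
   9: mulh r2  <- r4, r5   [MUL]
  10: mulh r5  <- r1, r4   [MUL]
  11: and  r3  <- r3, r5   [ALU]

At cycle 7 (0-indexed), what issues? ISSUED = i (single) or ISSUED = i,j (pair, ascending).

ISSUED = 10

t=0 i0:st ; no-port MEM/MUL
t=1 i1:mul ; no-port MUL/MEM
t=2 i2,i3:st+xor ; dual
t=3 i4,i5:sll+or ; dual
t=4 i6,i7:st+or ; dual
t=5 i8:ld ; no-port MEM/MUL
t=6 i9:mulh ; no-port MUL/MUL
t=7 i10:mulh ; RAW r5
t=8 i11:and ; tail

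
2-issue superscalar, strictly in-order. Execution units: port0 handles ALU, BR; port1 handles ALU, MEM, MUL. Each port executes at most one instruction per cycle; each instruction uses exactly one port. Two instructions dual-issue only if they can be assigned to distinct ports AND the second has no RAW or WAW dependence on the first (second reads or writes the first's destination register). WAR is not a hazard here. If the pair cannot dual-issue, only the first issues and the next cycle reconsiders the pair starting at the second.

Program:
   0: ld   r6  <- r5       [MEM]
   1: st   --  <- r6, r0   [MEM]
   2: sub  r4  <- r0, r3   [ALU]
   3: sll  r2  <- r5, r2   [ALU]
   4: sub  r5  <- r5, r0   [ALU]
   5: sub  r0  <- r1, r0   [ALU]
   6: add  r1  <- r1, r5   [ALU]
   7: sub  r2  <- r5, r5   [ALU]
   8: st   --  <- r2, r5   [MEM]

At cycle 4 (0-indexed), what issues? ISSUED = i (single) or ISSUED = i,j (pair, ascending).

  cy0 -> i0 (ld) no-port MEM/MEM
  cy1 -> i1/i2 (st+sub) pair
  cy2 -> i3/i4 (sll+sub) pair
  cy3 -> i5/i6 (sub+add) pair
  cy4 -> i7 (sub) RAW r2
  cy5 -> i8 (st) tail

ISSUED = 7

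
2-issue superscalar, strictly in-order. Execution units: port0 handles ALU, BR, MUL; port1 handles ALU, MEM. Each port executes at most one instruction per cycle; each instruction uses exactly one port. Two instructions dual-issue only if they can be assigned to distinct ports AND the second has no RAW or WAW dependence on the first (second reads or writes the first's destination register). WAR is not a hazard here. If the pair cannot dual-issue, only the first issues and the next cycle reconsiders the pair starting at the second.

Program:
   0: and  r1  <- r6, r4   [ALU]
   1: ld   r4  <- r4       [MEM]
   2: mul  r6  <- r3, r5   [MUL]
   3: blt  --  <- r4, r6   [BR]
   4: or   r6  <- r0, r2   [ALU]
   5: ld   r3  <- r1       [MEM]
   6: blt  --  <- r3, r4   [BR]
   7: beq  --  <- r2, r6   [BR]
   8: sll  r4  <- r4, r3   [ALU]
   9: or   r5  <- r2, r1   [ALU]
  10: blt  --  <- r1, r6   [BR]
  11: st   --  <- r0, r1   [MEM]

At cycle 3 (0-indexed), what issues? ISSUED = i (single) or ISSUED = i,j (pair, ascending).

ISSUED = 5

  cy0 -> i0/i1 (and.ALU ld.MEM) pair
  cy1 -> i2 (mul.MUL) no-port MUL/BR
  cy2 -> i3/i4 (blt.BR or.ALU) pair
  cy3 -> i5 (ld.MEM) RAW r3
  cy4 -> i6 (blt.BR) no-port BR/BR
  cy5 -> i7/i8 (beq.BR sll.ALU) pair
  cy6 -> i9/i10 (or.ALU blt.BR) pair
  cy7 -> i11 (st.MEM) tail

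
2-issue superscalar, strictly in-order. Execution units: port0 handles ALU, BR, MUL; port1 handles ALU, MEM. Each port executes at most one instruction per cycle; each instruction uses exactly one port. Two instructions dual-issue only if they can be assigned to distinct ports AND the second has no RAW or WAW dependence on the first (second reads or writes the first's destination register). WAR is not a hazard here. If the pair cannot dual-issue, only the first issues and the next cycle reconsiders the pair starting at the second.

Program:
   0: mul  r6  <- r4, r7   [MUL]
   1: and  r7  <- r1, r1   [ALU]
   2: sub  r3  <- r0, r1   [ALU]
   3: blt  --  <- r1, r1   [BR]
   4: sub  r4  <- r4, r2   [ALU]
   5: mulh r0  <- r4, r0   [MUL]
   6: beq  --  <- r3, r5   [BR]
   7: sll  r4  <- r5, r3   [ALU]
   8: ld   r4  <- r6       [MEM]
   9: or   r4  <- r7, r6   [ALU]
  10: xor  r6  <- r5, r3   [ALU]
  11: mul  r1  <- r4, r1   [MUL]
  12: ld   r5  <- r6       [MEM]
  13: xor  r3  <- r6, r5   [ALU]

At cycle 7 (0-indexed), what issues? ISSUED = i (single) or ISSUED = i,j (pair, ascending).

  cy0 -> i0,i1 (mul.MUL+and.ALU) dual
  cy1 -> i2,i3 (sub.ALU+blt.BR) dual
  cy2 -> i4 (sub.ALU) RAW r4
  cy3 -> i5 (mulh.MUL) no-port MUL/BR
  cy4 -> i6,i7 (beq.BR+sll.ALU) dual
  cy5 -> i8 (ld.MEM) WAW r4
  cy6 -> i9,i10 (or.ALU+xor.ALU) dual
  cy7 -> i11,i12 (mul.MUL+ld.MEM) dual
  cy8 -> i13 (xor.ALU) tail

ISSUED = 11,12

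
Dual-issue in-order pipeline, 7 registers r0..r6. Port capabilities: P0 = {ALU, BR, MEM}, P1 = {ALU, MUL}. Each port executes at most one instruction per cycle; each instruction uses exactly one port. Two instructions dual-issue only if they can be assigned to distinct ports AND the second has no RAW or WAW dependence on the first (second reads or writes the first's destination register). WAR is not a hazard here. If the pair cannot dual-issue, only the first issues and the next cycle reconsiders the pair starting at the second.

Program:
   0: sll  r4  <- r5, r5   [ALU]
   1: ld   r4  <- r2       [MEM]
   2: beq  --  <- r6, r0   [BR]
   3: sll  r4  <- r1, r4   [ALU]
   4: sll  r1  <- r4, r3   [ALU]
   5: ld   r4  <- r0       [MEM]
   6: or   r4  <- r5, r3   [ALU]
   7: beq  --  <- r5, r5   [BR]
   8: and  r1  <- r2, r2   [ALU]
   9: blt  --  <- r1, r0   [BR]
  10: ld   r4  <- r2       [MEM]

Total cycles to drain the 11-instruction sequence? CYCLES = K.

t=0 i0:sll.ALU ; WAW r4
t=1 i1:ld.MEM ; no-port MEM/BR
t=2 i2,i3:beq.BR sll.ALU ; 2-wide
t=3 i4,i5:sll.ALU ld.MEM ; 2-wide
t=4 i6,i7:or.ALU beq.BR ; 2-wide
t=5 i8:and.ALU ; RAW r1
t=6 i9:blt.BR ; no-port BR/MEM
t=7 i10:ld.MEM ; tail

CYCLES = 8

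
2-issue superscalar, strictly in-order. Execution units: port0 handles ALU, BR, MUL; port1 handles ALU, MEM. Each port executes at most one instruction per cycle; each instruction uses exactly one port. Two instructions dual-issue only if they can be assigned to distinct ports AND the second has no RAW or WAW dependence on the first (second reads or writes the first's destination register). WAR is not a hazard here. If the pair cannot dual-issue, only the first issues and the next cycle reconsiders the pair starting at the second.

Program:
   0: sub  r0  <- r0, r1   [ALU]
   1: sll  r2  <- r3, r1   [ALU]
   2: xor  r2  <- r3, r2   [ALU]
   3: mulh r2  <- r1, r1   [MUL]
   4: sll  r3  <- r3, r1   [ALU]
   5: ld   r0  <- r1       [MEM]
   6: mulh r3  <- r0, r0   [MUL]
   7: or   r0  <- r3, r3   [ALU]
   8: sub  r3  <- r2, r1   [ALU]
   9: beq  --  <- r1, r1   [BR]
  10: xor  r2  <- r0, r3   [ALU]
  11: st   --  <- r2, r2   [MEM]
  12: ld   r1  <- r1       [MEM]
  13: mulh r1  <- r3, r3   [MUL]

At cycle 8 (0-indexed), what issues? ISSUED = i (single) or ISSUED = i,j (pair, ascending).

c0: i0/i1 sub.ALU/sll.ALU  dual
c1: i2 xor.ALU  WAW r2
c2: i3/i4 mulh.MUL/sll.ALU  dual
c3: i5 ld.MEM  RAW r0
c4: i6 mulh.MUL  RAW r3
c5: i7/i8 or.ALU/sub.ALU  dual
c6: i9/i10 beq.BR/xor.ALU  dual
c7: i11 st.MEM  no-port MEM/MEM
c8: i12 ld.MEM  WAW r1
c9: i13 mulh.MUL  tail

ISSUED = 12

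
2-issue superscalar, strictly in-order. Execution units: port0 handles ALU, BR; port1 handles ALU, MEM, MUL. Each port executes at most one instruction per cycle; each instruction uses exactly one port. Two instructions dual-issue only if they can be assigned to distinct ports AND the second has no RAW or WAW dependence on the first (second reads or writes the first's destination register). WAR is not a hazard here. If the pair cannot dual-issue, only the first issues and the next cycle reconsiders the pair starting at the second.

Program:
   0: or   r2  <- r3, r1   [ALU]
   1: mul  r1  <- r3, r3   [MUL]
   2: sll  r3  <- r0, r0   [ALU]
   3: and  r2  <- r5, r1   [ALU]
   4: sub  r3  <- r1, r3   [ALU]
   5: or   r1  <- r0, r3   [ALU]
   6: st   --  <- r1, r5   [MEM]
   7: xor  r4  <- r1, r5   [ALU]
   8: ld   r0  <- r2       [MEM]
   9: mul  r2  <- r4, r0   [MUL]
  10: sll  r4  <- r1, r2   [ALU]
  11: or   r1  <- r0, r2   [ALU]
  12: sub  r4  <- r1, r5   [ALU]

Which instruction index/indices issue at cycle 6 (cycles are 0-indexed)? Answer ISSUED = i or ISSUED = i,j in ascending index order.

t=0 i0+i1:or mul ; pair
t=1 i2+i3:sll and ; pair
t=2 i4:sub ; RAW r3
t=3 i5:or ; RAW r1
t=4 i6+i7:st xor ; pair
t=5 i8:ld ; no-port MEM/MUL
t=6 i9:mul ; RAW r2
t=7 i10+i11:sll or ; pair
t=8 i12:sub ; tail

ISSUED = 9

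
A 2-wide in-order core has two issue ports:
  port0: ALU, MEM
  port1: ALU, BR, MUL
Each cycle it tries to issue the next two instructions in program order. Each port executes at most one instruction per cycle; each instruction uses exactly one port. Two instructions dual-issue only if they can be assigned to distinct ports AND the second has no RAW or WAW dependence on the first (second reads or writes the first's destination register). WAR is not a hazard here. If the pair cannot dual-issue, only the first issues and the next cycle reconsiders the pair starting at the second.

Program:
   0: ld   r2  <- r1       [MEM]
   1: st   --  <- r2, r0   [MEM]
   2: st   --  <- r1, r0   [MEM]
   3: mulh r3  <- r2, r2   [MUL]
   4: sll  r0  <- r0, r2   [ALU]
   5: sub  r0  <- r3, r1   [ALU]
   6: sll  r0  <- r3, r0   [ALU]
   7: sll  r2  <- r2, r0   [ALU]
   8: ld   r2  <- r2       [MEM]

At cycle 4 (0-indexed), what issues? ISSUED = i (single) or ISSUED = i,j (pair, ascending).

ISSUED = 5

t=0 i0:ld ; no-port MEM/MEM
t=1 i1:st ; no-port MEM/MEM
t=2 i2/i3:st mulh ; pair
t=3 i4:sll ; WAW r0
t=4 i5:sub ; RAW+WAW r0
t=5 i6:sll ; RAW r0
t=6 i7:sll ; RAW+WAW r2
t=7 i8:ld ; tail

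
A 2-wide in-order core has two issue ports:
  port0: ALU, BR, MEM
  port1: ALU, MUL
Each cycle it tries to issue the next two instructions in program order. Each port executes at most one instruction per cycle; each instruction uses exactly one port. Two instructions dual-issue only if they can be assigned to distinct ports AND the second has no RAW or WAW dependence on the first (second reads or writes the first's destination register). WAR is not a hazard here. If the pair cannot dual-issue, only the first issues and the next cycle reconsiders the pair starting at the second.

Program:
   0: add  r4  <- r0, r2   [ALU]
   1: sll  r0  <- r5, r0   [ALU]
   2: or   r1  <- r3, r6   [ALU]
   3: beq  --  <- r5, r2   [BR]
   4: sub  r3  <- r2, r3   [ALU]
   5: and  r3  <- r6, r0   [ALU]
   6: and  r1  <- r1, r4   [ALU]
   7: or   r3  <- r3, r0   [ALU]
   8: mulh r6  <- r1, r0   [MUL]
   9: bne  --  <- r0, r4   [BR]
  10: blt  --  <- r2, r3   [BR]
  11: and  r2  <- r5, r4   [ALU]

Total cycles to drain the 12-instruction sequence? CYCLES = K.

#0 head=0: add sll i0/i1 pair
#1 head=2: or beq i2/i3 pair
#2 head=4: sub i4 WAW r3
#3 head=5: and and i5/i6 pair
#4 head=7: or mulh i7/i8 pair
#5 head=9: bne i9 no-port BR/BR
#6 head=10: blt and i10/i11 pair

CYCLES = 7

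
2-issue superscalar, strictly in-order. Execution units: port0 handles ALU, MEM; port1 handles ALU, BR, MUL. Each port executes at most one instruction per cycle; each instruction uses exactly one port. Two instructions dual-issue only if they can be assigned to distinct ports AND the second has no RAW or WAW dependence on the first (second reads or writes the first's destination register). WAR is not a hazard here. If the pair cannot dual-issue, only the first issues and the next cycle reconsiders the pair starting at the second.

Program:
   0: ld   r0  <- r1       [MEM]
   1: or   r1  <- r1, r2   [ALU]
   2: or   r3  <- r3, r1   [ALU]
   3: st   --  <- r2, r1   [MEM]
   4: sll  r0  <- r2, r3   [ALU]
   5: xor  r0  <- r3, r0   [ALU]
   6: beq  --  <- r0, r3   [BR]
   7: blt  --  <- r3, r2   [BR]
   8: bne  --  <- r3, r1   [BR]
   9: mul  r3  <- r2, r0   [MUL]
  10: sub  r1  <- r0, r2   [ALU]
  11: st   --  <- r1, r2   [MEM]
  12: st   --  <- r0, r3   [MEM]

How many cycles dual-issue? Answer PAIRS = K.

PAIRS = 3

#0 head=0: ld;or i0,i1 pair
#1 head=2: or;st i2,i3 pair
#2 head=4: sll i4 RAW+WAW r0
#3 head=5: xor i5 RAW r0
#4 head=6: beq i6 no-port BR/BR
#5 head=7: blt i7 no-port BR/BR
#6 head=8: bne i8 no-port BR/MUL
#7 head=9: mul;sub i9,i10 pair
#8 head=11: st i11 no-port MEM/MEM
#9 head=12: st i12 tail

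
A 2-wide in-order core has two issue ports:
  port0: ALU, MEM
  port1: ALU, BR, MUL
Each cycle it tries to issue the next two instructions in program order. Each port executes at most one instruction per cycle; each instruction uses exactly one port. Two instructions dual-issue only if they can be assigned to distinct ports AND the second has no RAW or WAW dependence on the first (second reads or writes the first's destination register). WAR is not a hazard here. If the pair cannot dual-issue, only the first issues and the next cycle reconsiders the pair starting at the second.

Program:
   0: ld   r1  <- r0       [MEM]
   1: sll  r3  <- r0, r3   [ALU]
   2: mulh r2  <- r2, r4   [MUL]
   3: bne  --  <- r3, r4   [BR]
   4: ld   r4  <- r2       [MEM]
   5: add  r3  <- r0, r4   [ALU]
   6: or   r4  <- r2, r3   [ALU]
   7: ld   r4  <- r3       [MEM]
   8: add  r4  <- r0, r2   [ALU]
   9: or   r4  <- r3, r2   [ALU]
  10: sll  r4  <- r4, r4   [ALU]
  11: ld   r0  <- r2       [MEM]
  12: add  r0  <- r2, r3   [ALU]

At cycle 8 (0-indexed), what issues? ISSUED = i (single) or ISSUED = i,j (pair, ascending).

c0: i0/i1 ld+sll  pair
c1: i2 mulh  no-port MUL/BR
c2: i3/i4 bne+ld  pair
c3: i5 add  RAW r3
c4: i6 or  WAW r4
c5: i7 ld  WAW r4
c6: i8 add  WAW r4
c7: i9 or  RAW+WAW r4
c8: i10/i11 sll+ld  pair
c9: i12 add  tail

ISSUED = 10,11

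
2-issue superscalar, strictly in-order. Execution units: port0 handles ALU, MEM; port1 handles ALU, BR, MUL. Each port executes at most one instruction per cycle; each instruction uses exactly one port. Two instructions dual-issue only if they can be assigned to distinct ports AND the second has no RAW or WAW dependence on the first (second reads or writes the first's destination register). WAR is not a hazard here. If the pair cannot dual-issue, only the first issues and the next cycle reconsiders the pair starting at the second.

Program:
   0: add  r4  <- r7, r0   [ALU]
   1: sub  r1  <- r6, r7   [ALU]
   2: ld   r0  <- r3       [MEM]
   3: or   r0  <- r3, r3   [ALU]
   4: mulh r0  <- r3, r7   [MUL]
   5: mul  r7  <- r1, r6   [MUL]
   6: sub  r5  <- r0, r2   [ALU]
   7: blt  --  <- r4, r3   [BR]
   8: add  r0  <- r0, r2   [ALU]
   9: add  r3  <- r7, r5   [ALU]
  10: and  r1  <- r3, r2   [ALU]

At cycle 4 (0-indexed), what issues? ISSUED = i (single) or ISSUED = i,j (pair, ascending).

t=0 i0,i1:add.ALU/sub.ALU ; dual
t=1 i2:ld.MEM ; WAW r0
t=2 i3:or.ALU ; WAW r0
t=3 i4:mulh.MUL ; no-port MUL/MUL
t=4 i5,i6:mul.MUL/sub.ALU ; dual
t=5 i7,i8:blt.BR/add.ALU ; dual
t=6 i9:add.ALU ; RAW r3
t=7 i10:and.ALU ; tail

ISSUED = 5,6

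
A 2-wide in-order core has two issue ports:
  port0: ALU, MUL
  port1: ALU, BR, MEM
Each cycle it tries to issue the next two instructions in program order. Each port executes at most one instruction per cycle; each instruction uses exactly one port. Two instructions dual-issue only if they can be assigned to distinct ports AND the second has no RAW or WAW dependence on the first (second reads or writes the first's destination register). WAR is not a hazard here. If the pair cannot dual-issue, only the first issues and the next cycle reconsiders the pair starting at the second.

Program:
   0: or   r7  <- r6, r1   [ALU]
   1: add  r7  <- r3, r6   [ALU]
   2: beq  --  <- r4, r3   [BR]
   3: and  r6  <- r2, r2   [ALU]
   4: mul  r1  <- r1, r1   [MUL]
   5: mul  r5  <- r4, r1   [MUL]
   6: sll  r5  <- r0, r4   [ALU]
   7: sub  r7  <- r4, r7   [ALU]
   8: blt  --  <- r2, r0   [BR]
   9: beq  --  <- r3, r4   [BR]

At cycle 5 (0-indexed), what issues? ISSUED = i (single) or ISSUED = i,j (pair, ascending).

  cy0 -> i0 (or.ALU) WAW r7
  cy1 -> i1,i2 (add.ALU beq.BR) dual
  cy2 -> i3,i4 (and.ALU mul.MUL) dual
  cy3 -> i5 (mul.MUL) WAW r5
  cy4 -> i6,i7 (sll.ALU sub.ALU) dual
  cy5 -> i8 (blt.BR) no-port BR/BR
  cy6 -> i9 (beq.BR) tail

ISSUED = 8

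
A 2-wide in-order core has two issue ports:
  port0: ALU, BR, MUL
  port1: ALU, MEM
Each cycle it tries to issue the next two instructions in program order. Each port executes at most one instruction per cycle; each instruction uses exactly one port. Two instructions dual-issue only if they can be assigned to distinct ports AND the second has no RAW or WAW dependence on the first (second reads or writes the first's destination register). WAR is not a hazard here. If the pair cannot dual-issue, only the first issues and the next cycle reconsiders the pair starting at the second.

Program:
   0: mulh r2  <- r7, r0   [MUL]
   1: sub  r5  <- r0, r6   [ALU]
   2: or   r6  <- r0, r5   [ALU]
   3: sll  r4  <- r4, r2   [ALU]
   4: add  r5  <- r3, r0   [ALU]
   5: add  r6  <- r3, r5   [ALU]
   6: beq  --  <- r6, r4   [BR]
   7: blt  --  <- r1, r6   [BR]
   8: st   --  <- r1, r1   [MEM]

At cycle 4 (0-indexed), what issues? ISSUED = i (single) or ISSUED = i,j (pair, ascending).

c0: i0,i1 mulh.MUL sub.ALU  2-wide
c1: i2,i3 or.ALU sll.ALU  2-wide
c2: i4 add.ALU  RAW r5
c3: i5 add.ALU  RAW r6
c4: i6 beq.BR  no-port BR/BR
c5: i7,i8 blt.BR st.MEM  2-wide

ISSUED = 6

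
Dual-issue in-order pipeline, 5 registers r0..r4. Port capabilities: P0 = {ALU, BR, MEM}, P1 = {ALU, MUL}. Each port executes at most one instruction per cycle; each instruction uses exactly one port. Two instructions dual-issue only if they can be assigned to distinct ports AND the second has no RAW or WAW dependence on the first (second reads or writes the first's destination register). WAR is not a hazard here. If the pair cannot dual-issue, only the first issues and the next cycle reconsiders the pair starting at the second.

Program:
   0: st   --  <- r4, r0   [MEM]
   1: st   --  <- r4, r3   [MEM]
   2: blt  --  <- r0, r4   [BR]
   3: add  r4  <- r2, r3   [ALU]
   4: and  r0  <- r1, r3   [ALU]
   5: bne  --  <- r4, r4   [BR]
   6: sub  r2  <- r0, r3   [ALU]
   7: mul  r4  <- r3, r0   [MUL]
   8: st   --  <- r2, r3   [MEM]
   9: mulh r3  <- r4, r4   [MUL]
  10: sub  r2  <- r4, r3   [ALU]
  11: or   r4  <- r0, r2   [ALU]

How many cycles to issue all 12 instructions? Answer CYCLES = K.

CYCLES = 8

c0: i0 st  no-port MEM/MEM
c1: i1 st  no-port MEM/BR
c2: i2/i3 blt/add  pair
c3: i4/i5 and/bne  pair
c4: i6/i7 sub/mul  pair
c5: i8/i9 st/mulh  pair
c6: i10 sub  RAW r2
c7: i11 or  tail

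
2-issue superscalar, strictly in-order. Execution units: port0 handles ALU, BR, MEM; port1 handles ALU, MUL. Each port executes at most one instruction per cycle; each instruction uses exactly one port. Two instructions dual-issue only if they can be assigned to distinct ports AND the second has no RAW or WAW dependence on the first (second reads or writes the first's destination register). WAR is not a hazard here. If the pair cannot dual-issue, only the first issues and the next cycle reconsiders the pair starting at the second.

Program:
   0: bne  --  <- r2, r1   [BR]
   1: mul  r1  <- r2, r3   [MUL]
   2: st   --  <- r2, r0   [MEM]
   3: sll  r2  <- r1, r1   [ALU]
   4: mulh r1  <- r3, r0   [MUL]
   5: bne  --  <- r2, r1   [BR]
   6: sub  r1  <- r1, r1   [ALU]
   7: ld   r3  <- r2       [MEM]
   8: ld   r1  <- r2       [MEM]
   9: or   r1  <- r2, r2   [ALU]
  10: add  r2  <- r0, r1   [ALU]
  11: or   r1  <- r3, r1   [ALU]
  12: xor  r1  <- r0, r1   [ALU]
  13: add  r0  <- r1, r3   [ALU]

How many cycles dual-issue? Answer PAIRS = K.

PAIRS = 4

  cy0 -> i0/i1 (bne;mul) 2-wide
  cy1 -> i2/i3 (st;sll) 2-wide
  cy2 -> i4 (mulh) RAW r1
  cy3 -> i5/i6 (bne;sub) 2-wide
  cy4 -> i7 (ld) no-port MEM/MEM
  cy5 -> i8 (ld) WAW r1
  cy6 -> i9 (or) RAW r1
  cy7 -> i10/i11 (add;or) 2-wide
  cy8 -> i12 (xor) RAW r1
  cy9 -> i13 (add) tail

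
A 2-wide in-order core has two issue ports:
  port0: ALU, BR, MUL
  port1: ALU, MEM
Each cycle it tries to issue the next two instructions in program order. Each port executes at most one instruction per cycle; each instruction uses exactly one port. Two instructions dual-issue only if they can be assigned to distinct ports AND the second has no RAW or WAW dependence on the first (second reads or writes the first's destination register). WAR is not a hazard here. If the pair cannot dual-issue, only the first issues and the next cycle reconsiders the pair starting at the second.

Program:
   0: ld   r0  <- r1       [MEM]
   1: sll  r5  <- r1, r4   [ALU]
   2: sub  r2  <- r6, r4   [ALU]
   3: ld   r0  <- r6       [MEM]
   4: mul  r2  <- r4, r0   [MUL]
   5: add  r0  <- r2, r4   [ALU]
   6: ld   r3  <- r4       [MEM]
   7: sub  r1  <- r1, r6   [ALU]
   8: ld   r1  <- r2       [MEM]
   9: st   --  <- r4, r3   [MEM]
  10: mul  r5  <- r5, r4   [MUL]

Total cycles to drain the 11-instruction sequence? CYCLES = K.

CYCLES = 7

[0] i0&i1  ld sll  -- 2-wide
[1] i2&i3  sub ld  -- 2-wide
[2] i4  mul  -- RAW r2
[3] i5&i6  add ld  -- 2-wide
[4] i7  sub  -- WAW r1
[5] i8  ld  -- no-port MEM/MEM
[6] i9&i10  st mul  -- 2-wide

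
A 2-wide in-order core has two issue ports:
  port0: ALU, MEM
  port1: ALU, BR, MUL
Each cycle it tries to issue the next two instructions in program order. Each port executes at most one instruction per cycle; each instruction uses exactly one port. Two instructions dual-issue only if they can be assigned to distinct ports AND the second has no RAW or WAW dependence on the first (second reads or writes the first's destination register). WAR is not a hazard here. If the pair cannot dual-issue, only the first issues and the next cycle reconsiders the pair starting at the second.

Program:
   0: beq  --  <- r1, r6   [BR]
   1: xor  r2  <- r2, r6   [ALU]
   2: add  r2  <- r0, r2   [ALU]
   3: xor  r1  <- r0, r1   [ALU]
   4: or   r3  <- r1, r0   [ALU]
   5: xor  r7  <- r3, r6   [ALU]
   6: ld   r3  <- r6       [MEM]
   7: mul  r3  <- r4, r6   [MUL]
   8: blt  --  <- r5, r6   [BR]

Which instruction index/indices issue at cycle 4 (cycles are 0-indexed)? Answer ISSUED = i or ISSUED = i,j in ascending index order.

ISSUED = 7

0. beq.BR/xor.ALU @i0+i1  | 2-wide
1. add.ALU/xor.ALU @i2+i3  | 2-wide
2. or.ALU @i4  | RAW r3
3. xor.ALU/ld.MEM @i5+i6  | 2-wide
4. mul.MUL @i7  | no-port MUL/BR
5. blt.BR @i8  | tail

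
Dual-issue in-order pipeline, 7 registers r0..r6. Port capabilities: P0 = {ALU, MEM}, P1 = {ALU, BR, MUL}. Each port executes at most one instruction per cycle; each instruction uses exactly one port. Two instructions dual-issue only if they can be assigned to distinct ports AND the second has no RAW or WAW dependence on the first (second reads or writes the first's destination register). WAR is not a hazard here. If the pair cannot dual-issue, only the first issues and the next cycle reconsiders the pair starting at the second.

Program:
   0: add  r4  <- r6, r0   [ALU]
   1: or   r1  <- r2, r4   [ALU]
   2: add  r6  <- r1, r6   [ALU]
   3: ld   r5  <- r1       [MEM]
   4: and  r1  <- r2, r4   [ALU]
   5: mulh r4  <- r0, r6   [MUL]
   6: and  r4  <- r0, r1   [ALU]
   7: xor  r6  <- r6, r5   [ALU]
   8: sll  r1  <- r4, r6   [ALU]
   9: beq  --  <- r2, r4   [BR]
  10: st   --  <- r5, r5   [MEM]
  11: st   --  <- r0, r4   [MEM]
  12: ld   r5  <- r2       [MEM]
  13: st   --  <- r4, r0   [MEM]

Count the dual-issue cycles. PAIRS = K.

0. add @i0  | RAW r4
1. or @i1  | RAW r1
2. add+ld @i2,i3  | pair
3. and+mulh @i4,i5  | pair
4. and+xor @i6,i7  | pair
5. sll+beq @i8,i9  | pair
6. st @i10  | no-port MEM/MEM
7. st @i11  | no-port MEM/MEM
8. ld @i12  | no-port MEM/MEM
9. st @i13  | tail

PAIRS = 4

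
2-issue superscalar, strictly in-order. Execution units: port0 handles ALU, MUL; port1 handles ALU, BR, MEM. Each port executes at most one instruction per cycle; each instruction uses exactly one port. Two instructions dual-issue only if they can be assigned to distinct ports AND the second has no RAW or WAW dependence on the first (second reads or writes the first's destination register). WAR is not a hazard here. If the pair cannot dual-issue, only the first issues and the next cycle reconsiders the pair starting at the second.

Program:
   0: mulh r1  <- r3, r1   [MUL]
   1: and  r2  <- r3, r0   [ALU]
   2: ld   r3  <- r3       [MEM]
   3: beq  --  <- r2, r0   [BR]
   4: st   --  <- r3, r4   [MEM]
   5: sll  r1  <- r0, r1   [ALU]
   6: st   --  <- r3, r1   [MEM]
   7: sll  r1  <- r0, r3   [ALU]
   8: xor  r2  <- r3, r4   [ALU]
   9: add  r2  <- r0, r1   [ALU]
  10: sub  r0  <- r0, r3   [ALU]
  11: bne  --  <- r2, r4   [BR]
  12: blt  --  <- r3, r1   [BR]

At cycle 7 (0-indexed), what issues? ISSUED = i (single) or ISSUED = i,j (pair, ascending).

ISSUED = 11

c0: i0+i1 mulh and  dual
c1: i2 ld  no-port MEM/BR
c2: i3 beq  no-port BR/MEM
c3: i4+i5 st sll  dual
c4: i6+i7 st sll  dual
c5: i8 xor  WAW r2
c6: i9+i10 add sub  dual
c7: i11 bne  no-port BR/BR
c8: i12 blt  tail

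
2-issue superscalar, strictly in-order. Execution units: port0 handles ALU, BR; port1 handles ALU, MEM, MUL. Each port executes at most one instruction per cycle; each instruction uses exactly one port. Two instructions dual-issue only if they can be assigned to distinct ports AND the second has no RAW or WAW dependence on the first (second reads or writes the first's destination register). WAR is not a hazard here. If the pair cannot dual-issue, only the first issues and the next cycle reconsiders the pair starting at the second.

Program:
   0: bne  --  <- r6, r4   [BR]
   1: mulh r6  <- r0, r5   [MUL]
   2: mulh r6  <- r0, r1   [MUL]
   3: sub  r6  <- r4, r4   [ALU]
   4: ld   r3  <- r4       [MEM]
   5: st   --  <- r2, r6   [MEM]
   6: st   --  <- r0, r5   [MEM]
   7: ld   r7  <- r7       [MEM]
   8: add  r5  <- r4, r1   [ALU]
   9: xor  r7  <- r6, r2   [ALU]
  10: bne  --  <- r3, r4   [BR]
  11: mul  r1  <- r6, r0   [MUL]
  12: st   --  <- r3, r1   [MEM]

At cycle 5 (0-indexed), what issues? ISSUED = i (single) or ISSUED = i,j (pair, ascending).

ISSUED = 7,8

[0] i0&i1  bne.BR mulh.MUL  -- 2-wide
[1] i2  mulh.MUL  -- WAW r6
[2] i3&i4  sub.ALU ld.MEM  -- 2-wide
[3] i5  st.MEM  -- no-port MEM/MEM
[4] i6  st.MEM  -- no-port MEM/MEM
[5] i7&i8  ld.MEM add.ALU  -- 2-wide
[6] i9&i10  xor.ALU bne.BR  -- 2-wide
[7] i11  mul.MUL  -- no-port MUL/MEM
[8] i12  st.MEM  -- tail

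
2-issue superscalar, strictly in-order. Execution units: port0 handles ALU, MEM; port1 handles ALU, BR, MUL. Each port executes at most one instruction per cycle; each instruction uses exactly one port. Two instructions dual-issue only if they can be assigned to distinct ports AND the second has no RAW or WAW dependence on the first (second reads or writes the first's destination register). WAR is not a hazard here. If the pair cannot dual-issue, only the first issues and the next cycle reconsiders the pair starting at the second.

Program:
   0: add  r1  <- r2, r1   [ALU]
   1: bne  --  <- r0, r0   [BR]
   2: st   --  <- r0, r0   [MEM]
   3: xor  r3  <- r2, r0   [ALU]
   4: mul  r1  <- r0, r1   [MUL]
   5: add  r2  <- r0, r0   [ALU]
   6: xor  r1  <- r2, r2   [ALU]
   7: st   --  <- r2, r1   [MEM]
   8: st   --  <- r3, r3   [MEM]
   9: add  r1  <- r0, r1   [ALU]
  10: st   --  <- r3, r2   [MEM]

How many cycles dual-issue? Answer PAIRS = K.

PAIRS = 4

  cy0 -> i0,i1 (add.ALU/bne.BR) dual
  cy1 -> i2,i3 (st.MEM/xor.ALU) dual
  cy2 -> i4,i5 (mul.MUL/add.ALU) dual
  cy3 -> i6 (xor.ALU) RAW r1
  cy4 -> i7 (st.MEM) no-port MEM/MEM
  cy5 -> i8,i9 (st.MEM/add.ALU) dual
  cy6 -> i10 (st.MEM) tail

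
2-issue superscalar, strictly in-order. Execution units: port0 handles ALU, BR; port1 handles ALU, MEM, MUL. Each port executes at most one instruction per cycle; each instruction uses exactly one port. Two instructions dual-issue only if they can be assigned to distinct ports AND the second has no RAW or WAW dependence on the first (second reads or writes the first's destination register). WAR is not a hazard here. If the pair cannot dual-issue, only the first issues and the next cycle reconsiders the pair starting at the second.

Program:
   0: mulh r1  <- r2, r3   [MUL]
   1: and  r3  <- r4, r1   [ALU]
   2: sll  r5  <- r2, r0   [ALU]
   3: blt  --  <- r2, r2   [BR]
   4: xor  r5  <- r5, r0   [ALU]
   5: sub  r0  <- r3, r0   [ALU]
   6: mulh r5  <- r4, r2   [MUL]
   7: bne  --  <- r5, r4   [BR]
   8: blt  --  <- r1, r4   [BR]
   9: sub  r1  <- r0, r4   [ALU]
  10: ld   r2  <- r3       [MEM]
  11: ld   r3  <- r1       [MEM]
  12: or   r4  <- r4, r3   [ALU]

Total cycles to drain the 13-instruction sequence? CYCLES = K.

CYCLES = 9

[0] i0  mulh  -- RAW r1
[1] i1/i2  and+sll  -- pair
[2] i3/i4  blt+xor  -- pair
[3] i5/i6  sub+mulh  -- pair
[4] i7  bne  -- no-port BR/BR
[5] i8/i9  blt+sub  -- pair
[6] i10  ld  -- no-port MEM/MEM
[7] i11  ld  -- RAW r3
[8] i12  or  -- tail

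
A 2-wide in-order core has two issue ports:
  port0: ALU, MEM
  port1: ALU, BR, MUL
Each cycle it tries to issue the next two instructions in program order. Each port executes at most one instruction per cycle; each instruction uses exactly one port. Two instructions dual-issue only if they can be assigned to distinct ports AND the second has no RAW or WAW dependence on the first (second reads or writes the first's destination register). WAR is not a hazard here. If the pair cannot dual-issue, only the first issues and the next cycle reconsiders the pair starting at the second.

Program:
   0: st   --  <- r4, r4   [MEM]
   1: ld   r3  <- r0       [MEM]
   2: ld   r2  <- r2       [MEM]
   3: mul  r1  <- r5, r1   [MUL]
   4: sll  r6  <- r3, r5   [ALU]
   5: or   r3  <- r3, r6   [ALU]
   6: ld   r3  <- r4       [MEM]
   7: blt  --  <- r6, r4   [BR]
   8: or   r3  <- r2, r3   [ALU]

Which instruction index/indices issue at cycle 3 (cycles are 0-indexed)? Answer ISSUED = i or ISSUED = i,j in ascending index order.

  cy0 -> i0 (st.MEM) no-port MEM/MEM
  cy1 -> i1 (ld.MEM) no-port MEM/MEM
  cy2 -> i2/i3 (ld.MEM;mul.MUL) dual
  cy3 -> i4 (sll.ALU) RAW r6
  cy4 -> i5 (or.ALU) WAW r3
  cy5 -> i6/i7 (ld.MEM;blt.BR) dual
  cy6 -> i8 (or.ALU) tail

ISSUED = 4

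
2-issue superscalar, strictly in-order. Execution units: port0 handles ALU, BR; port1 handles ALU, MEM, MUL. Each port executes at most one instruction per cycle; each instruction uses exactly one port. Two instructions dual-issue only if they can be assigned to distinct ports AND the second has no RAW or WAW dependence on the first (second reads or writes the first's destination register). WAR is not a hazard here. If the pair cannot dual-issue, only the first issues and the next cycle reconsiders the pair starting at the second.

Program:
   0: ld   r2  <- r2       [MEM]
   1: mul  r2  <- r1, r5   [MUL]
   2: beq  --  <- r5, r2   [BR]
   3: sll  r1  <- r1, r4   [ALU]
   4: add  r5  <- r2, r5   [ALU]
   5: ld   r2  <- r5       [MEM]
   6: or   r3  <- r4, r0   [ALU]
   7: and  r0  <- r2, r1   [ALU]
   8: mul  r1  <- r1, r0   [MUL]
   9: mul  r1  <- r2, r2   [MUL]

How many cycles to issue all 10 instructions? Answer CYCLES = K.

0. ld @i0  | no-port MEM/MUL
1. mul @i1  | RAW r2
2. beq sll @i2/i3  | 2-wide
3. add @i4  | RAW r5
4. ld or @i5/i6  | 2-wide
5. and @i7  | RAW r0
6. mul @i8  | no-port MUL/MUL
7. mul @i9  | tail

CYCLES = 8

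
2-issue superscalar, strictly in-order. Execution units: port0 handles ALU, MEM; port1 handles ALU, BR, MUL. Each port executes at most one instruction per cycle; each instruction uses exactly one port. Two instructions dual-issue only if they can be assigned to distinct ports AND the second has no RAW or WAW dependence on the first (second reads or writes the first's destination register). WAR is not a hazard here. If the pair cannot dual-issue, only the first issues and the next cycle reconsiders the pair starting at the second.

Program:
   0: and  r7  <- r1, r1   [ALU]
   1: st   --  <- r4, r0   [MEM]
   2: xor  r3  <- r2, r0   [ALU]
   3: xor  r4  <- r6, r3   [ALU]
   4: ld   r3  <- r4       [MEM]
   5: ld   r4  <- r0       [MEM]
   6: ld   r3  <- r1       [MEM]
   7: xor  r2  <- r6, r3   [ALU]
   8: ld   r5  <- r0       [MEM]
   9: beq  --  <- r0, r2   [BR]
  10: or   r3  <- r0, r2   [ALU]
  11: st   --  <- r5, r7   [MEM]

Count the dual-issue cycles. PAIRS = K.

c0: i0+i1 and.ALU;st.MEM  2-wide
c1: i2 xor.ALU  RAW r3
c2: i3 xor.ALU  RAW r4
c3: i4 ld.MEM  no-port MEM/MEM
c4: i5 ld.MEM  no-port MEM/MEM
c5: i6 ld.MEM  RAW r3
c6: i7+i8 xor.ALU;ld.MEM  2-wide
c7: i9+i10 beq.BR;or.ALU  2-wide
c8: i11 st.MEM  tail

PAIRS = 3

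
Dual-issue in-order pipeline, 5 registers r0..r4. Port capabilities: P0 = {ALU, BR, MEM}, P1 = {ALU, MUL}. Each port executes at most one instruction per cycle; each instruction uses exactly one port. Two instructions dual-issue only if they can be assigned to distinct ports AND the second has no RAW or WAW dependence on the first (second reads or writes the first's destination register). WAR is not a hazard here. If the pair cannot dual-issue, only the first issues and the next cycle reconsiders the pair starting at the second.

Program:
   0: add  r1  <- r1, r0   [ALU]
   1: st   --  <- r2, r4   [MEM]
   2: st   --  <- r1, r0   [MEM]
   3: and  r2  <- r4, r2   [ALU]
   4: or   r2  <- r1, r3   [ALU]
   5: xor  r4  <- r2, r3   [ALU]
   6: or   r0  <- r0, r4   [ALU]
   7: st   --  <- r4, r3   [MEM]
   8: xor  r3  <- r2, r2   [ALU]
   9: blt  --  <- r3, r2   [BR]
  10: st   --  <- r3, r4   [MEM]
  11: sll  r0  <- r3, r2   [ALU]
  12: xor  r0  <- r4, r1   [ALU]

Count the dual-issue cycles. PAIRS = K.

0. add st @i0/i1  | pair
1. st and @i2/i3  | pair
2. or @i4  | RAW r2
3. xor @i5  | RAW r4
4. or st @i6/i7  | pair
5. xor @i8  | RAW r3
6. blt @i9  | no-port BR/MEM
7. st sll @i10/i11  | pair
8. xor @i12  | tail

PAIRS = 4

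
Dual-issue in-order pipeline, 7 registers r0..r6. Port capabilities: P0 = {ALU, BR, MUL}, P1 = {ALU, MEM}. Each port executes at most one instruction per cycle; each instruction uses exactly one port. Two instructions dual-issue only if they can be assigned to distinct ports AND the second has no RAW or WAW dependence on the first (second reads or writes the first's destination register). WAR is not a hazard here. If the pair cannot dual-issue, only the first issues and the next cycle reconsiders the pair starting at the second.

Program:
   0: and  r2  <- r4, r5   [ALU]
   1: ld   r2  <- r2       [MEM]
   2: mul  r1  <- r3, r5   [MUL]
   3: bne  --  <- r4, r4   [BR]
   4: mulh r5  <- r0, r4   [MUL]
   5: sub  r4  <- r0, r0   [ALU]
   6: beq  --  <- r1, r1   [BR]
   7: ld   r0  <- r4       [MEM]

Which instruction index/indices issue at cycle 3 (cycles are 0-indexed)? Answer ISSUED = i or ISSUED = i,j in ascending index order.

ISSUED = 4,5

#0 head=0: and i0 RAW+WAW r2
#1 head=1: ld mul i1&i2 2-wide
#2 head=3: bne i3 no-port BR/MUL
#3 head=4: mulh sub i4&i5 2-wide
#4 head=6: beq ld i6&i7 2-wide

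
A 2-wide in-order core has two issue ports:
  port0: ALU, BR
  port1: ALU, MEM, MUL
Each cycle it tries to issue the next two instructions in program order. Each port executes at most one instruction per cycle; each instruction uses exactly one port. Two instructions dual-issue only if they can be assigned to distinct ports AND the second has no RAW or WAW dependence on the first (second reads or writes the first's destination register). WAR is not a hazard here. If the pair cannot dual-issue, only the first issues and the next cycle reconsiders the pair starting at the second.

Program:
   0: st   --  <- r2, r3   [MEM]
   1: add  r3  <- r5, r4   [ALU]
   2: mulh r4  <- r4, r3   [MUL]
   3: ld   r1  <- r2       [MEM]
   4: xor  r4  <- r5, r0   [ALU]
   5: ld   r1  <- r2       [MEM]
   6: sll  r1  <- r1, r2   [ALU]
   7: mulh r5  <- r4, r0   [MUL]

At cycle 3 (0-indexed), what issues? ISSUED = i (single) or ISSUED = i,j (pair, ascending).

[0] i0+i1  st+add  -- dual
[1] i2  mulh  -- no-port MUL/MEM
[2] i3+i4  ld+xor  -- dual
[3] i5  ld  -- RAW+WAW r1
[4] i6+i7  sll+mulh  -- dual

ISSUED = 5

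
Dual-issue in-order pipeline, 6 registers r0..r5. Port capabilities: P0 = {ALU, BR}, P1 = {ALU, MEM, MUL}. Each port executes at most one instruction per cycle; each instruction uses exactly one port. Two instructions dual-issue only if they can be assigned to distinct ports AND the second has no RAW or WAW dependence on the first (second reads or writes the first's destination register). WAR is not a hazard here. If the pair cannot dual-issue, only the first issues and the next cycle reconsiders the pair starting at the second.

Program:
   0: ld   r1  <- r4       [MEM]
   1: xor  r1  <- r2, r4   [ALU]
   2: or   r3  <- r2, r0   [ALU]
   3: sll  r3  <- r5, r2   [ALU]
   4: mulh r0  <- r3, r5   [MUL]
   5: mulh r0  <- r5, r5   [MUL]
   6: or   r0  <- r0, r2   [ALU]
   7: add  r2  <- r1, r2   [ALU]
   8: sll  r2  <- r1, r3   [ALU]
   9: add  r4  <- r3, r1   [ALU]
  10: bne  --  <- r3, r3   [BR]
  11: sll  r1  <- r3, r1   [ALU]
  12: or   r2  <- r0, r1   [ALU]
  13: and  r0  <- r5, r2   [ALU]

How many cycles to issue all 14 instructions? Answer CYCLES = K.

CYCLES = 10

[0] i0  ld  -- WAW r1
[1] i1,i2  xor/or  -- 2-wide
[2] i3  sll  -- RAW r3
[3] i4  mulh  -- no-port MUL/MUL
[4] i5  mulh  -- RAW+WAW r0
[5] i6,i7  or/add  -- 2-wide
[6] i8,i9  sll/add  -- 2-wide
[7] i10,i11  bne/sll  -- 2-wide
[8] i12  or  -- RAW r2
[9] i13  and  -- tail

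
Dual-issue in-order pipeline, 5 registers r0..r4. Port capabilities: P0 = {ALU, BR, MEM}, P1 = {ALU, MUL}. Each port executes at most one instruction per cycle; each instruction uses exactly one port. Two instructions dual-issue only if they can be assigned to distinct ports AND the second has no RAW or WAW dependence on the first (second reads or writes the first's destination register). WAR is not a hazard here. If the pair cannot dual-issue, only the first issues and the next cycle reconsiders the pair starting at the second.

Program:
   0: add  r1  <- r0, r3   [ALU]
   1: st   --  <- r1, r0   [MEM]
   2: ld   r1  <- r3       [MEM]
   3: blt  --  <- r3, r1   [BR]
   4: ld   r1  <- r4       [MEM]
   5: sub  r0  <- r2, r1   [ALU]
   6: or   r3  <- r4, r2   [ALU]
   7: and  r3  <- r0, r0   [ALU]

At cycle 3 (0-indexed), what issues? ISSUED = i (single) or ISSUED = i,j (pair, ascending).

ISSUED = 3

t=0 i0:add ; RAW r1
t=1 i1:st ; no-port MEM/MEM
t=2 i2:ld ; no-port MEM/BR
t=3 i3:blt ; no-port BR/MEM
t=4 i4:ld ; RAW r1
t=5 i5,i6:sub/or ; dual
t=6 i7:and ; tail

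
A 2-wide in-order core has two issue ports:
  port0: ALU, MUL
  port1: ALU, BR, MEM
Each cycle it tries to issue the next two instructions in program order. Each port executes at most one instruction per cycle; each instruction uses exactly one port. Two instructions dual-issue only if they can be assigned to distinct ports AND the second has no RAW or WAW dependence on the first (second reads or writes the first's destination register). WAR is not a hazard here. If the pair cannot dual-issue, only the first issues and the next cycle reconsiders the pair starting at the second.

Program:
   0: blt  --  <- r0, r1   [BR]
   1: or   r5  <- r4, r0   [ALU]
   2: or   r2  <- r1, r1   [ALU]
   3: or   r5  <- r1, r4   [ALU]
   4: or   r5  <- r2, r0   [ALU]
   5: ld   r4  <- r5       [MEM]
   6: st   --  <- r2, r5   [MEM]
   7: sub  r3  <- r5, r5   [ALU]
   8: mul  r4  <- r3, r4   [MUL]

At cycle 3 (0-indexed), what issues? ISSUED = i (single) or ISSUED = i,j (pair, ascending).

0. blt;or @i0+i1  | 2-wide
1. or;or @i2+i3  | 2-wide
2. or @i4  | RAW r5
3. ld @i5  | no-port MEM/MEM
4. st;sub @i6+i7  | 2-wide
5. mul @i8  | tail

ISSUED = 5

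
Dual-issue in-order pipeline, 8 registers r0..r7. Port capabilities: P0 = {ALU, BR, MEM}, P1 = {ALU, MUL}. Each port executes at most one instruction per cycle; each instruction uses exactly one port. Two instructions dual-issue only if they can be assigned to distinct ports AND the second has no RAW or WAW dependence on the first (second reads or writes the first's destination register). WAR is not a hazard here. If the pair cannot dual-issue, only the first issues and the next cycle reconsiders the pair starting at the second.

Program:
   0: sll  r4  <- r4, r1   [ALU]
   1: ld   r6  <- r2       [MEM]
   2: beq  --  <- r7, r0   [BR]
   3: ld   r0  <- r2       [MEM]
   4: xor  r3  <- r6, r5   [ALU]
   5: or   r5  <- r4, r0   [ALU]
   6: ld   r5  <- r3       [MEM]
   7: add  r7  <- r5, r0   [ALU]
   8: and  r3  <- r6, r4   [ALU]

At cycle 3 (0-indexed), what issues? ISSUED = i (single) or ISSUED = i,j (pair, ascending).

ISSUED = 5

  cy0 -> i0/i1 (sll.ALU ld.MEM) pair
  cy1 -> i2 (beq.BR) no-port BR/MEM
  cy2 -> i3/i4 (ld.MEM xor.ALU) pair
  cy3 -> i5 (or.ALU) WAW r5
  cy4 -> i6 (ld.MEM) RAW r5
  cy5 -> i7/i8 (add.ALU and.ALU) pair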